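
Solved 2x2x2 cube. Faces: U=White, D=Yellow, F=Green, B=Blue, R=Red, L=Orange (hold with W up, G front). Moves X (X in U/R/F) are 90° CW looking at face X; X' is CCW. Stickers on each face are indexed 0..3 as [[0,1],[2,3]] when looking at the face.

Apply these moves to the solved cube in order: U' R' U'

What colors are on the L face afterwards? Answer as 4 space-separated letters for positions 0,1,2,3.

Answer: Y R O O

Derivation:
After move 1 (U'): U=WWWW F=OOGG R=GGRR B=RRBB L=BBOO
After move 2 (R'): R=GRGR U=WBWR F=OWGW D=YOYG B=YRYB
After move 3 (U'): U=BRWW F=BBGW R=OWGR B=GRYB L=YROO
Query: L face = YROO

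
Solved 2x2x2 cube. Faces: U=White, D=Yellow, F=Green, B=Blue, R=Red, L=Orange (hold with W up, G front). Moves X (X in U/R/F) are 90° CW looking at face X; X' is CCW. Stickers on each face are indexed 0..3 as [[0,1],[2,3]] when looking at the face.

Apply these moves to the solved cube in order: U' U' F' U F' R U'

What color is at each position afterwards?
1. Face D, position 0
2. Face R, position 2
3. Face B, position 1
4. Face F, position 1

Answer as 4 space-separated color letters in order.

After move 1 (U'): U=WWWW F=OOGG R=GGRR B=RRBB L=BBOO
After move 2 (U'): U=WWWW F=BBGG R=OORR B=GGBB L=RROO
After move 3 (F'): F=BGBG U=WWOR R=YOYR D=ROYY L=RWOW
After move 4 (U): U=OWRW F=YOBG R=GGYR B=RWBB L=BGOW
After move 5 (F'): F=OGYB U=OWGY R=OGRR D=GWYY L=BWOR
After move 6 (R): R=RORG U=OGGB F=OWYY D=GBYR B=YWWB
After move 7 (U'): U=GBOG F=BWYY R=OWRG B=ROWB L=YWOR
Query 1: D[0] = G
Query 2: R[2] = R
Query 3: B[1] = O
Query 4: F[1] = W

Answer: G R O W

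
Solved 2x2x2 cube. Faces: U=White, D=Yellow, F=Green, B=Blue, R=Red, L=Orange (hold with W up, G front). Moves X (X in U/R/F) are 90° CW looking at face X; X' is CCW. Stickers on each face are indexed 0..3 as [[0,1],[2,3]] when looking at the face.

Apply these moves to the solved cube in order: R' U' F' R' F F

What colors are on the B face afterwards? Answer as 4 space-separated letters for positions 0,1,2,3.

Answer: G R O B

Derivation:
After move 1 (R'): R=RRRR U=WBWB F=GWGW D=YGYG B=YBYB
After move 2 (U'): U=BBWW F=OOGW R=GWRR B=RRYB L=YBOO
After move 3 (F'): F=OWOG U=BBGR R=GWYR D=BOYG L=YWOW
After move 4 (R'): R=WRGY U=BYGR F=OBOR D=BWYG B=GROB
After move 5 (F): F=OORB U=BYWW R=GRRY D=GWYG L=YBOW
After move 6 (F): F=ROBO U=BYWB R=WRWY D=RGYG L=YGOW
Query: B face = GROB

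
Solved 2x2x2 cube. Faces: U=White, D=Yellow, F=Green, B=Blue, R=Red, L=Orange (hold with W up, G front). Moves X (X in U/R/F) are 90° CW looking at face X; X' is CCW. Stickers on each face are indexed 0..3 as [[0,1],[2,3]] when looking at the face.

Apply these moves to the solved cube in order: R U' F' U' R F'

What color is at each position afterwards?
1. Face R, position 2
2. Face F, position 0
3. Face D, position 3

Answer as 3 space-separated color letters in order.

Answer: B O B

Derivation:
After move 1 (R): R=RRRR U=WGWG F=GYGY D=YBYB B=WBWB
After move 2 (U'): U=GGWW F=OOGY R=GYRR B=RRWB L=WBOO
After move 3 (F'): F=OYOG U=GGGR R=BYYR D=BOYB L=WWOW
After move 4 (U'): U=GRGG F=WWOG R=OYYR B=BYWB L=RROW
After move 5 (R): R=YORY U=GWGG F=WOOB D=BWYB B=GYRB
After move 6 (F'): F=OBWO U=GWYR R=WOBY D=RWYB L=RGOG
Query 1: R[2] = B
Query 2: F[0] = O
Query 3: D[3] = B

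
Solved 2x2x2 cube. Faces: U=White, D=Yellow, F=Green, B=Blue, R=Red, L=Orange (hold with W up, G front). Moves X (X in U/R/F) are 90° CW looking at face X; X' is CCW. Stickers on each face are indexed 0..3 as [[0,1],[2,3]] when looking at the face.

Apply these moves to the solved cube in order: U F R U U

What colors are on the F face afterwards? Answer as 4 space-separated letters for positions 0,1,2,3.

After move 1 (U): U=WWWW F=RRGG R=BBRR B=OOBB L=GGOO
After move 2 (F): F=GRGR U=WWOG R=WBWR D=RBYY L=GYOY
After move 3 (R): R=WWRB U=WROR F=GBGY D=RBYO B=GOWB
After move 4 (U): U=OWRR F=WWGY R=GORB B=GYWB L=GBOY
After move 5 (U): U=RORW F=GOGY R=GYRB B=GBWB L=WWOY
Query: F face = GOGY

Answer: G O G Y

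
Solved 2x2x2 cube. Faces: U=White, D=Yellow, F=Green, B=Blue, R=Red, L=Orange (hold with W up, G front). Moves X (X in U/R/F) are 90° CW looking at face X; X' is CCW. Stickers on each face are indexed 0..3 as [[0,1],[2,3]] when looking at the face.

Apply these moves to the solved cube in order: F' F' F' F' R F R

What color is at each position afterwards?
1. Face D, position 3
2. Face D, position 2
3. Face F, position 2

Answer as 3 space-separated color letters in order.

Answer: W Y Y

Derivation:
After move 1 (F'): F=GGGG U=WWRR R=YRYR D=OOYY L=OWOW
After move 2 (F'): F=GGGG U=WWYY R=OROR D=WWYY L=OROR
After move 3 (F'): F=GGGG U=WWOO R=WRWR D=RRYY L=OYOY
After move 4 (F'): F=GGGG U=WWWW R=RRRR D=YYYY L=OOOO
After move 5 (R): R=RRRR U=WGWG F=GYGY D=YBYB B=WBWB
After move 6 (F): F=GGYY U=WGOO R=WRGR D=RRYB L=OYOB
After move 7 (R): R=GWRR U=WGOY F=GRYB D=RWYW B=OBGB
Query 1: D[3] = W
Query 2: D[2] = Y
Query 3: F[2] = Y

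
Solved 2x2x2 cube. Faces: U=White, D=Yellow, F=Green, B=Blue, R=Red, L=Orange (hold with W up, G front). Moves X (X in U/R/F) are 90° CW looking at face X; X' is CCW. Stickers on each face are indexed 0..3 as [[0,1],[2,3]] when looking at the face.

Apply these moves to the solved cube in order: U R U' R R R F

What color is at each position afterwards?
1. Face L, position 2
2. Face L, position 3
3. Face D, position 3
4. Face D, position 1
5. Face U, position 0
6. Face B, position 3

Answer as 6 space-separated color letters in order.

After move 1 (U): U=WWWW F=RRGG R=BBRR B=OOBB L=GGOO
After move 2 (R): R=RBRB U=WRWG F=RYGY D=YBYO B=WOWB
After move 3 (U'): U=RGWW F=GGGY R=RYRB B=RBWB L=WOOO
After move 4 (R): R=RRBY U=RGWY F=GBGO D=YWYR B=WBGB
After move 5 (R): R=BRYR U=RBWO F=GWGR D=YGYW B=YBGB
After move 6 (R): R=YBRR U=RWWR F=GGGW D=YGYY B=OBBB
After move 7 (F): F=GGWG U=RWOO R=WBRR D=RYYY L=WYOG
Query 1: L[2] = O
Query 2: L[3] = G
Query 3: D[3] = Y
Query 4: D[1] = Y
Query 5: U[0] = R
Query 6: B[3] = B

Answer: O G Y Y R B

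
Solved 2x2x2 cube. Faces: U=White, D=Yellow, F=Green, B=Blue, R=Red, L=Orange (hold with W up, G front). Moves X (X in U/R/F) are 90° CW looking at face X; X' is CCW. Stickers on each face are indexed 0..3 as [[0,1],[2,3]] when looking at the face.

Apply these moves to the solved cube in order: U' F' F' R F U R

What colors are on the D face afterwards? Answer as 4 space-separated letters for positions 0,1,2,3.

Answer: R W Y B

Derivation:
After move 1 (U'): U=WWWW F=OOGG R=GGRR B=RRBB L=BBOO
After move 2 (F'): F=OGOG U=WWGR R=YGYR D=BOYY L=BWOW
After move 3 (F'): F=GGOO U=WWYY R=OGBR D=WWYY L=BROG
After move 4 (R): R=BORG U=WGYO F=GWOY D=WBYR B=YRWB
After move 5 (F): F=OGYW U=WGGR R=YOOG D=RBYR L=BWOB
After move 6 (U): U=GWRG F=YOYW R=YROG B=BWWB L=OGOB
After move 7 (R): R=OYGR U=GORW F=YBYR D=RWYB B=GWWB
Query: D face = RWYB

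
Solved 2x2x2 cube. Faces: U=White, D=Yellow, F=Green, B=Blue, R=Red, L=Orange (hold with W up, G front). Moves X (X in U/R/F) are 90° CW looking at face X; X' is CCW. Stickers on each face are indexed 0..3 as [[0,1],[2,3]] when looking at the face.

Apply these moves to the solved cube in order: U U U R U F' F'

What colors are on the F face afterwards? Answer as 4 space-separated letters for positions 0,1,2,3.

Answer: Y G G R

Derivation:
After move 1 (U): U=WWWW F=RRGG R=BBRR B=OOBB L=GGOO
After move 2 (U): U=WWWW F=BBGG R=OORR B=GGBB L=RROO
After move 3 (U): U=WWWW F=OOGG R=GGRR B=RRBB L=BBOO
After move 4 (R): R=RGRG U=WOWG F=OYGY D=YBYR B=WRWB
After move 5 (U): U=WWGO F=RGGY R=WRRG B=BBWB L=OYOO
After move 6 (F'): F=GYRG U=WWWR R=BRYG D=YOYR L=OOOG
After move 7 (F'): F=YGGR U=WWBY R=ORYG D=OGYR L=OROW
Query: F face = YGGR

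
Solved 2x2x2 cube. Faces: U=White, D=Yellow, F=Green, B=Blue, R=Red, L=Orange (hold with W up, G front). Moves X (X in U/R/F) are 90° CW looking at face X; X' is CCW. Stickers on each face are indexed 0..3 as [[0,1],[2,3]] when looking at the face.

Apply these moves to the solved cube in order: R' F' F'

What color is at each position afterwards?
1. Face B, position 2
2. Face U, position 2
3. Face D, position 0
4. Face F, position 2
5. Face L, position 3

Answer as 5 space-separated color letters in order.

Answer: Y G B W R

Derivation:
After move 1 (R'): R=RRRR U=WBWB F=GWGW D=YGYG B=YBYB
After move 2 (F'): F=WWGG U=WBRR R=GRYR D=OOYG L=OBOW
After move 3 (F'): F=WGWG U=WBGY R=OROR D=BWYG L=OROR
Query 1: B[2] = Y
Query 2: U[2] = G
Query 3: D[0] = B
Query 4: F[2] = W
Query 5: L[3] = R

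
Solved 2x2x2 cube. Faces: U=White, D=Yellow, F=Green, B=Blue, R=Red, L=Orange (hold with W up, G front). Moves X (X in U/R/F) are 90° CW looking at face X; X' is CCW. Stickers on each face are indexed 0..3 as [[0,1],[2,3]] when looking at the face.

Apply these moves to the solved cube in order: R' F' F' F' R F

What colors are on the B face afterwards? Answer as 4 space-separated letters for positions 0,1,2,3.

Answer: O B B B

Derivation:
After move 1 (R'): R=RRRR U=WBWB F=GWGW D=YGYG B=YBYB
After move 2 (F'): F=WWGG U=WBRR R=GRYR D=OOYG L=OBOW
After move 3 (F'): F=WGWG U=WBGY R=OROR D=BWYG L=OROR
After move 4 (F'): F=GGWW U=WBOO R=WRBR D=RRYG L=OYOG
After move 5 (R): R=BWRR U=WGOW F=GRWG D=RYYY B=OBBB
After move 6 (F): F=WGGR U=WGGY R=OWWR D=RBYY L=OROY
Query: B face = OBBB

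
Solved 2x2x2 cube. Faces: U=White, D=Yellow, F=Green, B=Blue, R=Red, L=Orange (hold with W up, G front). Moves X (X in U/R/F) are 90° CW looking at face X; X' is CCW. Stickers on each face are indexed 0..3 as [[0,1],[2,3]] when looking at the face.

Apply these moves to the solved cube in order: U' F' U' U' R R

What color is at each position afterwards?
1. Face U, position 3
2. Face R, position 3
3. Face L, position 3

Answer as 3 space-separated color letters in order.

Answer: Y B W

Derivation:
After move 1 (U'): U=WWWW F=OOGG R=GGRR B=RRBB L=BBOO
After move 2 (F'): F=OGOG U=WWGR R=YGYR D=BOYY L=BWOW
After move 3 (U'): U=WRWG F=BWOG R=OGYR B=YGBB L=RROW
After move 4 (U'): U=RGWW F=RROG R=BWYR B=OGBB L=YGOW
After move 5 (R): R=YBRW U=RRWG F=ROOY D=BBYO B=WGGB
After move 6 (R): R=RYWB U=ROWY F=RBOO D=BGYW B=GGRB
Query 1: U[3] = Y
Query 2: R[3] = B
Query 3: L[3] = W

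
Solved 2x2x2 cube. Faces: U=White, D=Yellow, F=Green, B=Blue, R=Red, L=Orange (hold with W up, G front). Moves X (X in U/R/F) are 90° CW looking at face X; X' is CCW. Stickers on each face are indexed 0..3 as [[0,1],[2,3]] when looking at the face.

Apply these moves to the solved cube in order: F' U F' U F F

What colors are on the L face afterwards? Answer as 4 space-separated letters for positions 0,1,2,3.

After move 1 (F'): F=GGGG U=WWRR R=YRYR D=OOYY L=OWOW
After move 2 (U): U=RWRW F=YRGG R=BBYR B=OWBB L=GGOW
After move 3 (F'): F=RGYG U=RWBY R=OBOR D=GWYY L=GWOR
After move 4 (U): U=BRYW F=OBYG R=OWOR B=GWBB L=RGOR
After move 5 (F): F=YOGB U=BRRG R=YWWR D=OOYY L=RGOW
After move 6 (F): F=GYBO U=BRWG R=RWGR D=WYYY L=ROOO
Query: L face = ROOO

Answer: R O O O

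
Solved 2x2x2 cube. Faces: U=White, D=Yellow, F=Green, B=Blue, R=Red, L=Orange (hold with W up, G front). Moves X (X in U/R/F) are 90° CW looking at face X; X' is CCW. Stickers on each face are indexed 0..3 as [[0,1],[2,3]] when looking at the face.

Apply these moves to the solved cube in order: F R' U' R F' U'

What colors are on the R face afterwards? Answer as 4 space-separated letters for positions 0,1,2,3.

Answer: G G R W

Derivation:
After move 1 (F): F=GGGG U=WWOO R=WRWR D=RRYY L=OYOY
After move 2 (R'): R=RRWW U=WBOB F=GWGO D=RGYG B=YBRB
After move 3 (U'): U=BBWO F=OYGO R=GWWW B=RRRB L=YBOY
After move 4 (R): R=WGWW U=BYWO F=OGGG D=RRYR B=ORBB
After move 5 (F'): F=GGOG U=BYWW R=RGRW D=BYYR L=YOOW
After move 6 (U'): U=YWBW F=YOOG R=GGRW B=RGBB L=OROW
Query: R face = GGRW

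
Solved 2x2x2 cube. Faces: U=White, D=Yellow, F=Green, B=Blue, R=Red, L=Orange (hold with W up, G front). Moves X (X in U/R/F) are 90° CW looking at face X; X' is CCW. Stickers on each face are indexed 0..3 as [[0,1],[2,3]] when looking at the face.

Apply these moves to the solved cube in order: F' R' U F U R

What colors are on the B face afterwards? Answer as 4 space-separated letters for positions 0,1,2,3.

Answer: W O R B

Derivation:
After move 1 (F'): F=GGGG U=WWRR R=YRYR D=OOYY L=OWOW
After move 2 (R'): R=RRYY U=WBRB F=GWGR D=OGYG B=YBOB
After move 3 (U): U=RWBB F=RRGR R=YBYY B=OWOB L=GWOW
After move 4 (F): F=GRRR U=RWWW R=BBBY D=YYYG L=GOOG
After move 5 (U): U=WRWW F=BBRR R=OWBY B=GOOB L=GROG
After move 6 (R): R=BOYW U=WBWR F=BYRG D=YOYG B=WORB
Query: B face = WORB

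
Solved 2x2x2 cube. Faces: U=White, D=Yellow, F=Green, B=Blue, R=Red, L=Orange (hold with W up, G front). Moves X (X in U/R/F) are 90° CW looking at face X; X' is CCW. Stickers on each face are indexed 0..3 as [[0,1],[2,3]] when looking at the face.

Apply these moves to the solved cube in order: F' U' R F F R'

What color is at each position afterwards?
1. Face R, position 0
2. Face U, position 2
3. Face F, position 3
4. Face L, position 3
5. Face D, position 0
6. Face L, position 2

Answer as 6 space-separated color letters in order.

After move 1 (F'): F=GGGG U=WWRR R=YRYR D=OOYY L=OWOW
After move 2 (U'): U=WRWR F=OWGG R=GGYR B=YRBB L=BBOW
After move 3 (R): R=YGRG U=WWWG F=OOGY D=OBYY B=RRRB
After move 4 (F): F=GOYO U=WWWB R=WGGG D=RYYY L=BOOB
After move 5 (F): F=YGOO U=WWBO R=WGBG D=GWYY L=BROY
After move 6 (R'): R=GGWB U=WRBR F=YWOO D=GGYO B=YRWB
Query 1: R[0] = G
Query 2: U[2] = B
Query 3: F[3] = O
Query 4: L[3] = Y
Query 5: D[0] = G
Query 6: L[2] = O

Answer: G B O Y G O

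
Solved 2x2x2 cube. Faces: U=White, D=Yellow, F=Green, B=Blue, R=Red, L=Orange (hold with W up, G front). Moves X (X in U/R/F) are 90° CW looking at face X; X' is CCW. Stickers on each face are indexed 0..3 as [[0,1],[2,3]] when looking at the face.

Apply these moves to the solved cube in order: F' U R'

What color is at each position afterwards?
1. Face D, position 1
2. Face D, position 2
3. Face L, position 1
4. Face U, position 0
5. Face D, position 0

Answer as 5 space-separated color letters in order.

After move 1 (F'): F=GGGG U=WWRR R=YRYR D=OOYY L=OWOW
After move 2 (U): U=RWRW F=YRGG R=BBYR B=OWBB L=GGOW
After move 3 (R'): R=BRBY U=RBRO F=YWGW D=ORYG B=YWOB
Query 1: D[1] = R
Query 2: D[2] = Y
Query 3: L[1] = G
Query 4: U[0] = R
Query 5: D[0] = O

Answer: R Y G R O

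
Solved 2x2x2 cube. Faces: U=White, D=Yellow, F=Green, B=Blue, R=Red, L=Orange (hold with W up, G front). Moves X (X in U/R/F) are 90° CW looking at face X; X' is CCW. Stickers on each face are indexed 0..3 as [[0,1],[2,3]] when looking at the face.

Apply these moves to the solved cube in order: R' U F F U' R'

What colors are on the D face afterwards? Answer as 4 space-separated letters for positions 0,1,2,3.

Answer: B R Y R

Derivation:
After move 1 (R'): R=RRRR U=WBWB F=GWGW D=YGYG B=YBYB
After move 2 (U): U=WWBB F=RRGW R=YBRR B=OOYB L=GWOO
After move 3 (F): F=GRWR U=WWOW R=BBBR D=RYYG L=GYOG
After move 4 (F): F=WGRR U=WWGY R=OBWR D=BBYG L=GROY
After move 5 (U'): U=WYWG F=GRRR R=WGWR B=OBYB L=OOOY
After move 6 (R'): R=GRWW U=WYWO F=GYRG D=BRYR B=GBBB
Query: D face = BRYR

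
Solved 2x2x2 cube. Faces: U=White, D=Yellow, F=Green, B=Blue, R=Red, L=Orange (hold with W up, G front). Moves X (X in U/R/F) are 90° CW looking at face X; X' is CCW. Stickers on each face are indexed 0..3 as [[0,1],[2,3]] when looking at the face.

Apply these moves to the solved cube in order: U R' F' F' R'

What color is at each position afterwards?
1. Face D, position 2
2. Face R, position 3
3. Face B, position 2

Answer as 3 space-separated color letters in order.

After move 1 (U): U=WWWW F=RRGG R=BBRR B=OOBB L=GGOO
After move 2 (R'): R=BRBR U=WBWO F=RWGW D=YRYG B=YOYB
After move 3 (F'): F=WWRG U=WBBB R=RRYR D=GOYG L=GOOW
After move 4 (F'): F=WGWR U=WBRY R=ORGR D=OWYG L=GBOB
After move 5 (R'): R=RROG U=WYRY F=WBWY D=OGYR B=GOWB
Query 1: D[2] = Y
Query 2: R[3] = G
Query 3: B[2] = W

Answer: Y G W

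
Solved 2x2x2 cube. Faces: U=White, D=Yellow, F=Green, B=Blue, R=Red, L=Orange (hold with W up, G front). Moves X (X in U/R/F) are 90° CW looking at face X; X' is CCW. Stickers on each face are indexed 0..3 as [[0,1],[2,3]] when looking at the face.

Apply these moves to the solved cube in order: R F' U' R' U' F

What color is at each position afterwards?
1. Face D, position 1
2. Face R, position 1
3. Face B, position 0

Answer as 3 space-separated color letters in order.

Answer: O R Y

Derivation:
After move 1 (R): R=RRRR U=WGWG F=GYGY D=YBYB B=WBWB
After move 2 (F'): F=YYGG U=WGRR R=BRYR D=OOYB L=OGOW
After move 3 (U'): U=GRWR F=OGGG R=YYYR B=BRWB L=WBOW
After move 4 (R'): R=YRYY U=GWWB F=ORGR D=OGYG B=BROB
After move 5 (U'): U=WBGW F=WBGR R=ORYY B=YROB L=BROW
After move 6 (F): F=GWRB U=WBWR R=GRWY D=YOYG L=BOOG
Query 1: D[1] = O
Query 2: R[1] = R
Query 3: B[0] = Y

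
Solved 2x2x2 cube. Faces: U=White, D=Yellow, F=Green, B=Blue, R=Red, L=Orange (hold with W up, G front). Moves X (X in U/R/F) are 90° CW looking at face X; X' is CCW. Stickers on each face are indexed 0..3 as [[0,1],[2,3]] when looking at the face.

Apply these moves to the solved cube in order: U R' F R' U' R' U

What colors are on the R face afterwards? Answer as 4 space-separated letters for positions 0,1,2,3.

After move 1 (U): U=WWWW F=RRGG R=BBRR B=OOBB L=GGOO
After move 2 (R'): R=BRBR U=WBWO F=RWGW D=YRYG B=YOYB
After move 3 (F): F=GRWW U=WBOG R=WROR D=BBYG L=GYOR
After move 4 (R'): R=RRWO U=WYOY F=GBWG D=BRYW B=GOBB
After move 5 (U'): U=YYWO F=GYWG R=GBWO B=RRBB L=GOOR
After move 6 (R'): R=BOGW U=YBWR F=GYWO D=BYYG B=WRRB
After move 7 (U): U=WYRB F=BOWO R=WRGW B=GORB L=GYOR
Query: R face = WRGW

Answer: W R G W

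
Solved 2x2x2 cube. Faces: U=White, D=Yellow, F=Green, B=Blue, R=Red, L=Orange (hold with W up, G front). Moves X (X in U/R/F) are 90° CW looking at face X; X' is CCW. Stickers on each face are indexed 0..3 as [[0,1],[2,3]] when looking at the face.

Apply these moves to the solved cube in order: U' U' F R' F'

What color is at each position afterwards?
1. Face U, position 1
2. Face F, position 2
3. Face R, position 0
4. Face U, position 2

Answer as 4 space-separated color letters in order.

After move 1 (U'): U=WWWW F=OOGG R=GGRR B=RRBB L=BBOO
After move 2 (U'): U=WWWW F=BBGG R=OORR B=GGBB L=RROO
After move 3 (F): F=GBGB U=WWOR R=WOWR D=ROYY L=RYOY
After move 4 (R'): R=ORWW U=WBOG F=GWGR D=RBYB B=YGOB
After move 5 (F'): F=WRGG U=WBOW R=BRRW D=YYYB L=RGOO
Query 1: U[1] = B
Query 2: F[2] = G
Query 3: R[0] = B
Query 4: U[2] = O

Answer: B G B O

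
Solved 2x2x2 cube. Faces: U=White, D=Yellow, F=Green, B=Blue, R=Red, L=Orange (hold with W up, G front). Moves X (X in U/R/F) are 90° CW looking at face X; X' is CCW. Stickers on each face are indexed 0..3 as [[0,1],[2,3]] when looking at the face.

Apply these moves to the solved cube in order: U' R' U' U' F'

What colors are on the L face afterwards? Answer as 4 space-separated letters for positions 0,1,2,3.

After move 1 (U'): U=WWWW F=OOGG R=GGRR B=RRBB L=BBOO
After move 2 (R'): R=GRGR U=WBWR F=OWGW D=YOYG B=YRYB
After move 3 (U'): U=BRWW F=BBGW R=OWGR B=GRYB L=YROO
After move 4 (U'): U=RWBW F=YRGW R=BBGR B=OWYB L=GROO
After move 5 (F'): F=RWYG U=RWBG R=OBYR D=ROYG L=GWOB
Query: L face = GWOB

Answer: G W O B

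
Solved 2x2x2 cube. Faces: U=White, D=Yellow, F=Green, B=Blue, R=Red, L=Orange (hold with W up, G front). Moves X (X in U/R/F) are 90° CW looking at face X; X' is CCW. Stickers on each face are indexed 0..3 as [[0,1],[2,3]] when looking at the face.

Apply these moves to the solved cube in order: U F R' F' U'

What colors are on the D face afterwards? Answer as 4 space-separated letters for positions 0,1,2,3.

After move 1 (U): U=WWWW F=RRGG R=BBRR B=OOBB L=GGOO
After move 2 (F): F=GRGR U=WWOG R=WBWR D=RBYY L=GYOY
After move 3 (R'): R=BRWW U=WBOO F=GWGG D=RRYR B=YOBB
After move 4 (F'): F=WGGG U=WBBW R=RRRW D=YYYR L=GOOO
After move 5 (U'): U=BWWB F=GOGG R=WGRW B=RRBB L=YOOO
Query: D face = YYYR

Answer: Y Y Y R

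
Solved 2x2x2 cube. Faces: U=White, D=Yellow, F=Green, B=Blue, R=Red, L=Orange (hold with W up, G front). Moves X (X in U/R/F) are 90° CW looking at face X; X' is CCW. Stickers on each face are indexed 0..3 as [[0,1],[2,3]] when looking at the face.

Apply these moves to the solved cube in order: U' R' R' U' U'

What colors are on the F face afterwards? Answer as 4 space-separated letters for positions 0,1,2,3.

Answer: G R G R

Derivation:
After move 1 (U'): U=WWWW F=OOGG R=GGRR B=RRBB L=BBOO
After move 2 (R'): R=GRGR U=WBWR F=OWGW D=YOYG B=YRYB
After move 3 (R'): R=RRGG U=WYWY F=OBGR D=YWYW B=GROB
After move 4 (U'): U=YYWW F=BBGR R=OBGG B=RROB L=GROO
After move 5 (U'): U=YWYW F=GRGR R=BBGG B=OBOB L=RROO
Query: F face = GRGR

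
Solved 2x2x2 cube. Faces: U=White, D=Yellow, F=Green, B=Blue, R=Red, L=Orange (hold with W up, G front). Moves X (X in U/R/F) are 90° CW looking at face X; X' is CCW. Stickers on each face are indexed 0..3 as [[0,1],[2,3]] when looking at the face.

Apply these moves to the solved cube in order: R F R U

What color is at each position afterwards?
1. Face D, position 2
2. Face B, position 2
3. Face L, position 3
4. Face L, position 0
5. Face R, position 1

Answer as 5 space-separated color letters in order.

After move 1 (R): R=RRRR U=WGWG F=GYGY D=YBYB B=WBWB
After move 2 (F): F=GGYY U=WGOO R=WRGR D=RRYB L=OYOB
After move 3 (R): R=GWRR U=WGOY F=GRYB D=RWYW B=OBGB
After move 4 (U): U=OWYG F=GWYB R=OBRR B=OYGB L=GROB
Query 1: D[2] = Y
Query 2: B[2] = G
Query 3: L[3] = B
Query 4: L[0] = G
Query 5: R[1] = B

Answer: Y G B G B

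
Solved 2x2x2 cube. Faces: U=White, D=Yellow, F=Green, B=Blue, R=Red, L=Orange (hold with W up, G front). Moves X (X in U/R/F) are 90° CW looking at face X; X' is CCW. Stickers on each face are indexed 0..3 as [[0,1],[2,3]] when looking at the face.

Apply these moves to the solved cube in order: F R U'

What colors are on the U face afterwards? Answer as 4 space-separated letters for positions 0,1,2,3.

Answer: G G W O

Derivation:
After move 1 (F): F=GGGG U=WWOO R=WRWR D=RRYY L=OYOY
After move 2 (R): R=WWRR U=WGOG F=GRGY D=RBYB B=OBWB
After move 3 (U'): U=GGWO F=OYGY R=GRRR B=WWWB L=OBOY
Query: U face = GGWO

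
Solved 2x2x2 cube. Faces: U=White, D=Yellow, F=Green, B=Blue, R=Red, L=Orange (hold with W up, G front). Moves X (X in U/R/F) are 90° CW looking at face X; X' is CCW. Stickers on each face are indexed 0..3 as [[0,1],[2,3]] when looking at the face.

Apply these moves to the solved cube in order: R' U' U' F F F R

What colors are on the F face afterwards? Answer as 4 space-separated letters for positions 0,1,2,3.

Answer: B O Y G

Derivation:
After move 1 (R'): R=RRRR U=WBWB F=GWGW D=YGYG B=YBYB
After move 2 (U'): U=BBWW F=OOGW R=GWRR B=RRYB L=YBOO
After move 3 (U'): U=BWBW F=YBGW R=OORR B=GWYB L=RROO
After move 4 (F): F=GYWB U=BWOR R=BOWR D=ROYG L=RYOG
After move 5 (F): F=WGBY U=BWGY R=OORR D=WBYG L=RROO
After move 6 (F): F=BWYG U=BWOR R=GOYR D=ROYG L=RWOB
After move 7 (R): R=YGRO U=BWOG F=BOYG D=RYYG B=RWWB
Query: F face = BOYG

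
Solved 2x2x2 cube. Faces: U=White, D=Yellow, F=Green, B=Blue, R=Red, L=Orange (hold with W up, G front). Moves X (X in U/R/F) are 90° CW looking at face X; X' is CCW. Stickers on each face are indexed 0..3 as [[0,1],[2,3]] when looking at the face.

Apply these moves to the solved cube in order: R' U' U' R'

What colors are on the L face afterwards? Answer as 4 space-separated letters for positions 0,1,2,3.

After move 1 (R'): R=RRRR U=WBWB F=GWGW D=YGYG B=YBYB
After move 2 (U'): U=BBWW F=OOGW R=GWRR B=RRYB L=YBOO
After move 3 (U'): U=BWBW F=YBGW R=OORR B=GWYB L=RROO
After move 4 (R'): R=OROR U=BYBG F=YWGW D=YBYW B=GWGB
Query: L face = RROO

Answer: R R O O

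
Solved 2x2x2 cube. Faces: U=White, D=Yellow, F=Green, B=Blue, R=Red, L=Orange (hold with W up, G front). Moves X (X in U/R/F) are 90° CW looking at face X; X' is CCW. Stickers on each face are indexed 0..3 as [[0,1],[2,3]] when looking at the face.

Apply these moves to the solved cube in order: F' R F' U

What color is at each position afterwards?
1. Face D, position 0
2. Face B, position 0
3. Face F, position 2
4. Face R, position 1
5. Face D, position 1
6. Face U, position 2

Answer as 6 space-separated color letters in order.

Answer: W O G B W R

Derivation:
After move 1 (F'): F=GGGG U=WWRR R=YRYR D=OOYY L=OWOW
After move 2 (R): R=YYRR U=WGRG F=GOGY D=OBYB B=RBWB
After move 3 (F'): F=OYGG U=WGYR R=BYOR D=WWYB L=OGOR
After move 4 (U): U=YWRG F=BYGG R=RBOR B=OGWB L=OYOR
Query 1: D[0] = W
Query 2: B[0] = O
Query 3: F[2] = G
Query 4: R[1] = B
Query 5: D[1] = W
Query 6: U[2] = R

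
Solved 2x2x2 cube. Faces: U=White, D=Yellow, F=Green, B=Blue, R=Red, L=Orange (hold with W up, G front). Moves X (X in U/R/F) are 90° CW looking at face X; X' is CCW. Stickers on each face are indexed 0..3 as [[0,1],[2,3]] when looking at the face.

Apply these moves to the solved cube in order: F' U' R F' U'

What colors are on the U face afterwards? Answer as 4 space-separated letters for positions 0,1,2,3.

After move 1 (F'): F=GGGG U=WWRR R=YRYR D=OOYY L=OWOW
After move 2 (U'): U=WRWR F=OWGG R=GGYR B=YRBB L=BBOW
After move 3 (R): R=YGRG U=WWWG F=OOGY D=OBYY B=RRRB
After move 4 (F'): F=OYOG U=WWYR R=BGOG D=BWYY L=BGOW
After move 5 (U'): U=WRWY F=BGOG R=OYOG B=BGRB L=RROW
Query: U face = WRWY

Answer: W R W Y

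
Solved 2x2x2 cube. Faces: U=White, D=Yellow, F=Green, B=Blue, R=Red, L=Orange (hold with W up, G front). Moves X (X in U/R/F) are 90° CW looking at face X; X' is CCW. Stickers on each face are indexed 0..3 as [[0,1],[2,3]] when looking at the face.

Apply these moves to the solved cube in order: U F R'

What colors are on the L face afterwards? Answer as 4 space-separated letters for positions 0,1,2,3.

Answer: G Y O Y

Derivation:
After move 1 (U): U=WWWW F=RRGG R=BBRR B=OOBB L=GGOO
After move 2 (F): F=GRGR U=WWOG R=WBWR D=RBYY L=GYOY
After move 3 (R'): R=BRWW U=WBOO F=GWGG D=RRYR B=YOBB
Query: L face = GYOY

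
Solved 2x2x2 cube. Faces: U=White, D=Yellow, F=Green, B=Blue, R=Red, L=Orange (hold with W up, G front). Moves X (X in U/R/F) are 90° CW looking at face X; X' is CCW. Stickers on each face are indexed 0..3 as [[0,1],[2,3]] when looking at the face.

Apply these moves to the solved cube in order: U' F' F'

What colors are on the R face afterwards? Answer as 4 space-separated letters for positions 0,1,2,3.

Answer: O G B R

Derivation:
After move 1 (U'): U=WWWW F=OOGG R=GGRR B=RRBB L=BBOO
After move 2 (F'): F=OGOG U=WWGR R=YGYR D=BOYY L=BWOW
After move 3 (F'): F=GGOO U=WWYY R=OGBR D=WWYY L=BROG
Query: R face = OGBR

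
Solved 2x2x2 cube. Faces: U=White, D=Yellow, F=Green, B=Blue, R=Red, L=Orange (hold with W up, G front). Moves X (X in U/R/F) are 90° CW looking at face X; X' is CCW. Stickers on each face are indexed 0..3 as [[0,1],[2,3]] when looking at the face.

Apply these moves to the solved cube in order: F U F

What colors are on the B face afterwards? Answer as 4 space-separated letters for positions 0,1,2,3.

Answer: O Y B B

Derivation:
After move 1 (F): F=GGGG U=WWOO R=WRWR D=RRYY L=OYOY
After move 2 (U): U=OWOW F=WRGG R=BBWR B=OYBB L=GGOY
After move 3 (F): F=GWGR U=OWYG R=OBWR D=WBYY L=GROR
Query: B face = OYBB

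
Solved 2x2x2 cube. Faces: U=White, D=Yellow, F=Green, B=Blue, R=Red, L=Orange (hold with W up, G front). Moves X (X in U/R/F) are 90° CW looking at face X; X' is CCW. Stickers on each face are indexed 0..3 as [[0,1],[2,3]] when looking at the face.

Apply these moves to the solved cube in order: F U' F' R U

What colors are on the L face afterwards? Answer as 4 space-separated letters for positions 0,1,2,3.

After move 1 (F): F=GGGG U=WWOO R=WRWR D=RRYY L=OYOY
After move 2 (U'): U=WOWO F=OYGG R=GGWR B=WRBB L=BBOY
After move 3 (F'): F=YGOG U=WOGW R=RGRR D=BYYY L=BOOW
After move 4 (R): R=RRRG U=WGGG F=YYOY D=BBYW B=WROB
After move 5 (U): U=GWGG F=RROY R=WRRG B=BOOB L=YYOW
Query: L face = YYOW

Answer: Y Y O W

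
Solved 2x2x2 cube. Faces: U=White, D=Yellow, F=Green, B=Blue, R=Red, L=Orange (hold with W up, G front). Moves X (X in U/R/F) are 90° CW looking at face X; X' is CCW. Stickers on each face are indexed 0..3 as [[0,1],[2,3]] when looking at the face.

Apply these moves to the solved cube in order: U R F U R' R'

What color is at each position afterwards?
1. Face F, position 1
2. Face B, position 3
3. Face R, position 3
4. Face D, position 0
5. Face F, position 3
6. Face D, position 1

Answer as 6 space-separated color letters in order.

Answer: W B W R G W

Derivation:
After move 1 (U): U=WWWW F=RRGG R=BBRR B=OOBB L=GGOO
After move 2 (R): R=RBRB U=WRWG F=RYGY D=YBYO B=WOWB
After move 3 (F): F=GRYY U=WROG R=WBGB D=RRYO L=GYOB
After move 4 (U): U=OWGR F=WBYY R=WOGB B=GYWB L=GROB
After move 5 (R'): R=OBWG U=OWGG F=WWYR D=RBYY B=OYRB
After move 6 (R'): R=BGOW U=ORGO F=WWYG D=RWYR B=YYBB
Query 1: F[1] = W
Query 2: B[3] = B
Query 3: R[3] = W
Query 4: D[0] = R
Query 5: F[3] = G
Query 6: D[1] = W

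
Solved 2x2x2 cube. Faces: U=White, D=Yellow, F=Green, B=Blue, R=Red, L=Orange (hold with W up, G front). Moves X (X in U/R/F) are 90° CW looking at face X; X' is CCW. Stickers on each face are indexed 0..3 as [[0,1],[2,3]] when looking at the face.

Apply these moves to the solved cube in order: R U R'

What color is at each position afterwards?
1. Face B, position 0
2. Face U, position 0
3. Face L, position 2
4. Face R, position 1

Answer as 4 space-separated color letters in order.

After move 1 (R): R=RRRR U=WGWG F=GYGY D=YBYB B=WBWB
After move 2 (U): U=WWGG F=RRGY R=WBRR B=OOWB L=GYOO
After move 3 (R'): R=BRWR U=WWGO F=RWGG D=YRYY B=BOBB
Query 1: B[0] = B
Query 2: U[0] = W
Query 3: L[2] = O
Query 4: R[1] = R

Answer: B W O R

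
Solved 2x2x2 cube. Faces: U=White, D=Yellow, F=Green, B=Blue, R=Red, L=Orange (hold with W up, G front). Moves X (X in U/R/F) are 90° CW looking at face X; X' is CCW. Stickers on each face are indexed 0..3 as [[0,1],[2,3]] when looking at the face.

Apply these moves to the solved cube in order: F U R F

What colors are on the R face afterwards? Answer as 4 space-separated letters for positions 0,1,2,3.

Answer: O B G B

Derivation:
After move 1 (F): F=GGGG U=WWOO R=WRWR D=RRYY L=OYOY
After move 2 (U): U=OWOW F=WRGG R=BBWR B=OYBB L=GGOY
After move 3 (R): R=WBRB U=OROG F=WRGY D=RBYO B=WYWB
After move 4 (F): F=GWYR U=ORYG R=OBGB D=RWYO L=GROB
Query: R face = OBGB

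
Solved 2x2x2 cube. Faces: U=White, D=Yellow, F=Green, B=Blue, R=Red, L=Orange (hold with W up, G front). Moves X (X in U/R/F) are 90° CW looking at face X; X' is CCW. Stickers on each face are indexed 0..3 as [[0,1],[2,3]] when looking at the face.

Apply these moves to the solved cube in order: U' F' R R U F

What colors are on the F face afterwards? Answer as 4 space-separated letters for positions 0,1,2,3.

After move 1 (U'): U=WWWW F=OOGG R=GGRR B=RRBB L=BBOO
After move 2 (F'): F=OGOG U=WWGR R=YGYR D=BOYY L=BWOW
After move 3 (R): R=YYRG U=WGGG F=OOOY D=BBYR B=RRWB
After move 4 (R): R=RYGY U=WOGY F=OBOR D=BWYR B=GRGB
After move 5 (U): U=GWYO F=RYOR R=GRGY B=BWGB L=OBOW
After move 6 (F): F=ORRY U=GWWB R=YROY D=GGYR L=OBOW
Query: F face = ORRY

Answer: O R R Y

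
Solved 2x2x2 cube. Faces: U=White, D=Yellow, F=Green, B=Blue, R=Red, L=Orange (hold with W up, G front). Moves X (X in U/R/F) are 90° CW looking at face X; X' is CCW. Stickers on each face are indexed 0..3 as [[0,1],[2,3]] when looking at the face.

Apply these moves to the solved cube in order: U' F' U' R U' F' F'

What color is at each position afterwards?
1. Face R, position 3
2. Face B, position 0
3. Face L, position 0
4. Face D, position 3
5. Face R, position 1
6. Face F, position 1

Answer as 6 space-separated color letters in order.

After move 1 (U'): U=WWWW F=OOGG R=GGRR B=RRBB L=BBOO
After move 2 (F'): F=OGOG U=WWGR R=YGYR D=BOYY L=BWOW
After move 3 (U'): U=WRWG F=BWOG R=OGYR B=YGBB L=RROW
After move 4 (R): R=YORG U=WWWG F=BOOY D=BBYY B=GGRB
After move 5 (U'): U=WGWW F=RROY R=BORG B=YORB L=GGOW
After move 6 (F'): F=RYRO U=WGBR R=BOBG D=GWYY L=GWOW
After move 7 (F'): F=YORR U=WGBB R=WOGG D=WWYY L=GROB
Query 1: R[3] = G
Query 2: B[0] = Y
Query 3: L[0] = G
Query 4: D[3] = Y
Query 5: R[1] = O
Query 6: F[1] = O

Answer: G Y G Y O O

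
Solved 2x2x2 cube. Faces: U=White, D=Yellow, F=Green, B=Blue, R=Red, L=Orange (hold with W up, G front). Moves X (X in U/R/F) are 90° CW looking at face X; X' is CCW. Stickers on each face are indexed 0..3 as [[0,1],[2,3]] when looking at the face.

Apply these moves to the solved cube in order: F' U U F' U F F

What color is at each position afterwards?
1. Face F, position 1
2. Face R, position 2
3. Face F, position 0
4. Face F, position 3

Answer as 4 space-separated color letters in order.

Answer: B G G O

Derivation:
After move 1 (F'): F=GGGG U=WWRR R=YRYR D=OOYY L=OWOW
After move 2 (U): U=RWRW F=YRGG R=BBYR B=OWBB L=GGOW
After move 3 (U): U=RRWW F=BBGG R=OWYR B=GGBB L=YROW
After move 4 (F'): F=BGBG U=RROY R=OWOR D=RWYY L=YWOW
After move 5 (U): U=ORYR F=OWBG R=GGOR B=YWBB L=BGOW
After move 6 (F): F=BOGW U=ORWG R=YGRR D=OGYY L=BROW
After move 7 (F): F=GBWO U=ORWR R=WGGR D=RYYY L=BOOG
Query 1: F[1] = B
Query 2: R[2] = G
Query 3: F[0] = G
Query 4: F[3] = O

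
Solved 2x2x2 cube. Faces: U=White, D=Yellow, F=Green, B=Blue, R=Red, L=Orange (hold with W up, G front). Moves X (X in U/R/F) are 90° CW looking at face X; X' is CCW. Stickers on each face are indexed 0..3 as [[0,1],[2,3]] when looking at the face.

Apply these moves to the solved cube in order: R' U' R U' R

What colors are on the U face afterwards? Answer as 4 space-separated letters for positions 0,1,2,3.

Answer: O B B G

Derivation:
After move 1 (R'): R=RRRR U=WBWB F=GWGW D=YGYG B=YBYB
After move 2 (U'): U=BBWW F=OOGW R=GWRR B=RRYB L=YBOO
After move 3 (R): R=RGRW U=BOWW F=OGGG D=YYYR B=WRBB
After move 4 (U'): U=OWBW F=YBGG R=OGRW B=RGBB L=WROO
After move 5 (R): R=ROWG U=OBBG F=YYGR D=YBYR B=WGWB
Query: U face = OBBG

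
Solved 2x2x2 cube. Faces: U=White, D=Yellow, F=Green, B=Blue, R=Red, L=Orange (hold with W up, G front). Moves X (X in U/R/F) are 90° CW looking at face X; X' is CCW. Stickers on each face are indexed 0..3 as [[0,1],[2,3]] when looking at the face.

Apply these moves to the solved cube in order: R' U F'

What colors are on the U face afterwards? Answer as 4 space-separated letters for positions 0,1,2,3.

After move 1 (R'): R=RRRR U=WBWB F=GWGW D=YGYG B=YBYB
After move 2 (U): U=WWBB F=RRGW R=YBRR B=OOYB L=GWOO
After move 3 (F'): F=RWRG U=WWYR R=GBYR D=WOYG L=GBOB
Query: U face = WWYR

Answer: W W Y R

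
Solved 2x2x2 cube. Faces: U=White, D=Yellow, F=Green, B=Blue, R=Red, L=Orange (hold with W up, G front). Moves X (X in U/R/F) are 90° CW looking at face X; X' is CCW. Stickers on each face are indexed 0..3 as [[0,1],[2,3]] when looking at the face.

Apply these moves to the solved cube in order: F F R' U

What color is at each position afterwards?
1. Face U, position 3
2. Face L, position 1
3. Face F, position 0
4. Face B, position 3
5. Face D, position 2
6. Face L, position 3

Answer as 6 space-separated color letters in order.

After move 1 (F): F=GGGG U=WWOO R=WRWR D=RRYY L=OYOY
After move 2 (F): F=GGGG U=WWYY R=OROR D=WWYY L=OROR
After move 3 (R'): R=RROO U=WBYB F=GWGY D=WGYG B=YBWB
After move 4 (U): U=YWBB F=RRGY R=YBOO B=ORWB L=GWOR
Query 1: U[3] = B
Query 2: L[1] = W
Query 3: F[0] = R
Query 4: B[3] = B
Query 5: D[2] = Y
Query 6: L[3] = R

Answer: B W R B Y R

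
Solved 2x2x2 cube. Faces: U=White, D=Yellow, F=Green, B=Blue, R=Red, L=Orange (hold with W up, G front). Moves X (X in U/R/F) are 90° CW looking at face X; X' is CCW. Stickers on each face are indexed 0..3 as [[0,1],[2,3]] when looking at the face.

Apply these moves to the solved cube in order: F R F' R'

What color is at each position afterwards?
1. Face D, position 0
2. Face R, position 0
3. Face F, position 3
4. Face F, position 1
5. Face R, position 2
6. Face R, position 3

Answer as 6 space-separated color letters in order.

After move 1 (F): F=GGGG U=WWOO R=WRWR D=RRYY L=OYOY
After move 2 (R): R=WWRR U=WGOG F=GRGY D=RBYB B=OBWB
After move 3 (F'): F=RYGG U=WGWR R=BWRR D=YYYB L=OGOO
After move 4 (R'): R=WRBR U=WWWO F=RGGR D=YYYG B=BBYB
Query 1: D[0] = Y
Query 2: R[0] = W
Query 3: F[3] = R
Query 4: F[1] = G
Query 5: R[2] = B
Query 6: R[3] = R

Answer: Y W R G B R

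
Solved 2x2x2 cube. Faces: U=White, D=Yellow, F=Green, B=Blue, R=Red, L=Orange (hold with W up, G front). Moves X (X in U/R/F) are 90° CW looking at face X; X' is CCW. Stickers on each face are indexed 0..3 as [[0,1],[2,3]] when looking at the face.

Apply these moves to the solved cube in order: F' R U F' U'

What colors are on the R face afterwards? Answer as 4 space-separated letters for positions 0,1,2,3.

Answer: Y Y O R

Derivation:
After move 1 (F'): F=GGGG U=WWRR R=YRYR D=OOYY L=OWOW
After move 2 (R): R=YYRR U=WGRG F=GOGY D=OBYB B=RBWB
After move 3 (U): U=RWGG F=YYGY R=RBRR B=OWWB L=GOOW
After move 4 (F'): F=YYYG U=RWRR R=BBOR D=OWYB L=GGOG
After move 5 (U'): U=WRRR F=GGYG R=YYOR B=BBWB L=OWOG
Query: R face = YYOR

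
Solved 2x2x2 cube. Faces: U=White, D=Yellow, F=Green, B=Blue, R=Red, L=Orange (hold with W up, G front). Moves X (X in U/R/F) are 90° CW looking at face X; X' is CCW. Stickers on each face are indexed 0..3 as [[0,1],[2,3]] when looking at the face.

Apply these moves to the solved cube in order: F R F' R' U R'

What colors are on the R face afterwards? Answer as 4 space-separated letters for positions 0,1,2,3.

Answer: B R B B

Derivation:
After move 1 (F): F=GGGG U=WWOO R=WRWR D=RRYY L=OYOY
After move 2 (R): R=WWRR U=WGOG F=GRGY D=RBYB B=OBWB
After move 3 (F'): F=RYGG U=WGWR R=BWRR D=YYYB L=OGOO
After move 4 (R'): R=WRBR U=WWWO F=RGGR D=YYYG B=BBYB
After move 5 (U): U=WWOW F=WRGR R=BBBR B=OGYB L=RGOO
After move 6 (R'): R=BRBB U=WYOO F=WWGW D=YRYR B=GGYB
Query: R face = BRBB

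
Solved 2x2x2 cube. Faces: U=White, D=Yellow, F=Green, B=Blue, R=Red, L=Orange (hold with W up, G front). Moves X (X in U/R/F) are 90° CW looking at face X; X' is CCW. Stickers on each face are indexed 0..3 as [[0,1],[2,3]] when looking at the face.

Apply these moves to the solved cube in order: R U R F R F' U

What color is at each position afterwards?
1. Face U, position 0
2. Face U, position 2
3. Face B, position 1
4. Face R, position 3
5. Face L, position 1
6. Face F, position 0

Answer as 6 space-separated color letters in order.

After move 1 (R): R=RRRR U=WGWG F=GYGY D=YBYB B=WBWB
After move 2 (U): U=WWGG F=RRGY R=WBRR B=OOWB L=GYOO
After move 3 (R): R=RWRB U=WRGY F=RBGB D=YWYO B=GOWB
After move 4 (F): F=GRBB U=WROY R=GWYB D=RRYO L=GYOW
After move 5 (R): R=YGBW U=WROB F=GRBO D=RWYG B=YORB
After move 6 (F'): F=ROGB U=WRYB R=WGRW D=YWYG L=GBOO
After move 7 (U): U=YWBR F=WGGB R=YORW B=GBRB L=ROOO
Query 1: U[0] = Y
Query 2: U[2] = B
Query 3: B[1] = B
Query 4: R[3] = W
Query 5: L[1] = O
Query 6: F[0] = W

Answer: Y B B W O W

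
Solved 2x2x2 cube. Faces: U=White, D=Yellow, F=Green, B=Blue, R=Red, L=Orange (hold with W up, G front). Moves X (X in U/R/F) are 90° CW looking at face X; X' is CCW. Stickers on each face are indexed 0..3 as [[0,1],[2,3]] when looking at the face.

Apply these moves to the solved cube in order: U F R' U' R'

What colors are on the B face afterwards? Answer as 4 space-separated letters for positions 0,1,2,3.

Answer: R R R B

Derivation:
After move 1 (U): U=WWWW F=RRGG R=BBRR B=OOBB L=GGOO
After move 2 (F): F=GRGR U=WWOG R=WBWR D=RBYY L=GYOY
After move 3 (R'): R=BRWW U=WBOO F=GWGG D=RRYR B=YOBB
After move 4 (U'): U=BOWO F=GYGG R=GWWW B=BRBB L=YOOY
After move 5 (R'): R=WWGW U=BBWB F=GOGO D=RYYG B=RRRB
Query: B face = RRRB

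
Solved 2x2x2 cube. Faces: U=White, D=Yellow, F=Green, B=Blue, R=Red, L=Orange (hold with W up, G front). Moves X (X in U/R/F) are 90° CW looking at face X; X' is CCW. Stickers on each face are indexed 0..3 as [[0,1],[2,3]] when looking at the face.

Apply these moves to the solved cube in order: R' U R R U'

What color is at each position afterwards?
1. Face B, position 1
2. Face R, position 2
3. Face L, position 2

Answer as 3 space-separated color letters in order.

Answer: R B O

Derivation:
After move 1 (R'): R=RRRR U=WBWB F=GWGW D=YGYG B=YBYB
After move 2 (U): U=WWBB F=RRGW R=YBRR B=OOYB L=GWOO
After move 3 (R): R=RYRB U=WRBW F=RGGG D=YYYO B=BOWB
After move 4 (R): R=RRBY U=WGBG F=RYGO D=YWYB B=WORB
After move 5 (U'): U=GGWB F=GWGO R=RYBY B=RRRB L=WOOO
Query 1: B[1] = R
Query 2: R[2] = B
Query 3: L[2] = O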